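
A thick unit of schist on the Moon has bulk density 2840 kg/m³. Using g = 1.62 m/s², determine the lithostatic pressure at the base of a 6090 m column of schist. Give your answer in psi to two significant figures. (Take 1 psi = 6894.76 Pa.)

4100 psi

schist: 2840 kg/m³ × 1.62 m/s² × 6090 m = 2.802×10^7 Pa = 4064 psi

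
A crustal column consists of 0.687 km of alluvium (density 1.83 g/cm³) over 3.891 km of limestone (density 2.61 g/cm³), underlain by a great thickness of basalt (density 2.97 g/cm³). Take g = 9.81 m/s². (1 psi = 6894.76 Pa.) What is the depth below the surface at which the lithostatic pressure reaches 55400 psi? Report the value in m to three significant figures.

13800 m

Pressure at base of upper layers: 1830×9.81×687 + 2610×9.81×3891 = 1.120×10^8 Pa = 16238 psi
Remaining pressure to be supplied by basalt: 3.820×10^8 − 1.120×10^8 = 2.700×10^8 Pa
Additional depth in basalt = 2.700×10^8 Pa / (2970 kg/m³ × 9.81 m/s²) = 9267.4 m
Total depth = 4578 m + 9267.4 m = 13845 m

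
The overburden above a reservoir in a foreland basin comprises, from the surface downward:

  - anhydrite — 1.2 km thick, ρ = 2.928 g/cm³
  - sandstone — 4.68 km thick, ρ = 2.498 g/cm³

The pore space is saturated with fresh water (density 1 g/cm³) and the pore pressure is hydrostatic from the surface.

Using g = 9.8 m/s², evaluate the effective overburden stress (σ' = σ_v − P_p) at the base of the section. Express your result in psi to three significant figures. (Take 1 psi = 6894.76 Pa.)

13300 psi

Overburden (lithostatic) stress σ_v:
anhydrite: 2928 kg/m³ × 9.8 m/s² × 1200 m = 3.443×10^7 Pa = 34.43 MPa
sandstone: 2498 kg/m³ × 9.8 m/s² × 4680 m = 1.146×10^8 Pa = 114.6 MPa
Total = 34.43 + 114.6 = 149.00 MPa
Pore pressure P_p = 1000 kg/m³ × 9.8 m/s² × 5880 m = 5.762×10^7 Pa = 57.62 MPa
Effective stress σ' = σ_v − P_p = 149.0 − 57.62 = 91.378 MPa = 13253 psi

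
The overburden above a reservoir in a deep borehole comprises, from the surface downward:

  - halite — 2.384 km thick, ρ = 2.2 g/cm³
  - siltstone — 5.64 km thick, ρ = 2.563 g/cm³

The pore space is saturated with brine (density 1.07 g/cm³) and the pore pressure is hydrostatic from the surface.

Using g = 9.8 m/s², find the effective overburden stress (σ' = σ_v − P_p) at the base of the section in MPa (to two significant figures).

110 MPa

Overburden (lithostatic) stress σ_v:
halite: 2200 kg/m³ × 9.8 m/s² × 2384 m = 5.140×10^7 Pa = 51.40 MPa
siltstone: 2563 kg/m³ × 9.8 m/s² × 5640 m = 1.417×10^8 Pa = 141.7 MPa
Total = 51.40 + 141.7 = 193.06 MPa
Pore pressure P_p = 1070 kg/m³ × 9.8 m/s² × 8024 m = 8.414×10^7 Pa = 84.14 MPa
Effective stress σ' = σ_v − P_p = 193.1 − 84.14 = 108.92 MPa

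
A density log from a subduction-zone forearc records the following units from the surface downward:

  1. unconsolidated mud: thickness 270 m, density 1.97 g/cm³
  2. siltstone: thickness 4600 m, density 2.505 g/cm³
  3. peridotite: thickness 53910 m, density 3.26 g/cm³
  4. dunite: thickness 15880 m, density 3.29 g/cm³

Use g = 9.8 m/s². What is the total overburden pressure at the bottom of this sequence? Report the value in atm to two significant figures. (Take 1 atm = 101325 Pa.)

unconsolidated mud: 1970 kg/m³ × 9.8 m/s² × 270 m = 5.213×10^6 Pa = 51.44 atm
siltstone: 2505 kg/m³ × 9.8 m/s² × 4600 m = 1.129×10^8 Pa = 1114 atm
peridotite: 3260 kg/m³ × 9.8 m/s² × 53910 m = 1.722×10^9 Pa = 16998 atm
dunite: 3290 kg/m³ × 9.8 m/s² × 15880 m = 5.120×10^8 Pa = 5053 atm
Total = 51.44 + 1114 + 16998 + 5053 = 23217 atm

23000 atm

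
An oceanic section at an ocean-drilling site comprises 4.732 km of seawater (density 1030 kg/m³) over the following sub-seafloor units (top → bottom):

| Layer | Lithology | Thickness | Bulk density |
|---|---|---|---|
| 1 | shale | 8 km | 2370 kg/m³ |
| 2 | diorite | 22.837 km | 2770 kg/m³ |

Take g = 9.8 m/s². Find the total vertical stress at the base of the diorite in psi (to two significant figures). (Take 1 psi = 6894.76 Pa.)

seawater: 1030 kg/m³ × 9.8 m/s² × 4732 m = 4.776×10^7 Pa = 6928 psi
shale: 2370 kg/m³ × 9.8 m/s² × 8000 m = 1.858×10^8 Pa = 26949 psi
diorite: 2770 kg/m³ × 9.8 m/s² × 22837 m = 6.199×10^8 Pa = 89914 psi
Total = 6928 + 26949 + 89914 = 1.2379×10^5 psi

120000 psi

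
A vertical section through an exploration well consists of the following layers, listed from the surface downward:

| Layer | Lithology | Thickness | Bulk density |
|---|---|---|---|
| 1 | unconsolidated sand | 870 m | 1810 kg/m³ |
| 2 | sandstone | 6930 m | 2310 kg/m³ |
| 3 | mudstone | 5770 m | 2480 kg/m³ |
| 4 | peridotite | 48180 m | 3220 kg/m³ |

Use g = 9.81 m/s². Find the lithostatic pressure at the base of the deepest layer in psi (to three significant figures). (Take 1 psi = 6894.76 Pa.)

unconsolidated sand: 1810 kg/m³ × 9.81 m/s² × 870 m = 1.545×10^7 Pa = 2241 psi
sandstone: 2310 kg/m³ × 9.81 m/s² × 6930 m = 1.570×10^8 Pa = 22777 psi
mudstone: 2480 kg/m³ × 9.81 m/s² × 5770 m = 1.404×10^8 Pa = 20360 psi
peridotite: 3220 kg/m³ × 9.81 m/s² × 48180 m = 1.522×10^9 Pa = 2.207×10^5 psi
Total = 2241 + 22777 + 20360 + 2.207×10^5 = 2.6611×10^5 psi

266000 psi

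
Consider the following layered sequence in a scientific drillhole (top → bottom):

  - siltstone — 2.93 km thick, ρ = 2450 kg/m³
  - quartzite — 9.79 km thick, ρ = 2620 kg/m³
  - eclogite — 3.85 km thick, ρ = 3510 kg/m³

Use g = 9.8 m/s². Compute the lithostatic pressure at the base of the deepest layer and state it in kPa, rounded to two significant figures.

siltstone: 2450 kg/m³ × 9.8 m/s² × 2930 m = 7.035×10^7 Pa = 70349 kPa
quartzite: 2620 kg/m³ × 9.8 m/s² × 9790 m = 2.514×10^8 Pa = 2.514×10^5 kPa
eclogite: 3510 kg/m³ × 9.8 m/s² × 3850 m = 1.324×10^8 Pa = 1.324×10^5 kPa
Total = 70349 + 2.514×10^5 + 1.324×10^5 = 4.5415×10^5 kPa

450000 kPa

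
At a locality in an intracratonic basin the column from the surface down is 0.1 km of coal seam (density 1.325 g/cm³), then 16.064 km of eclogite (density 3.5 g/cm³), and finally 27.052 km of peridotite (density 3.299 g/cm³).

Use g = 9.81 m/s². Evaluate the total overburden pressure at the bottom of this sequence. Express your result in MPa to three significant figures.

1430 MPa

coal seam: 1325 kg/m³ × 9.81 m/s² × 100 m = 1.300×10^6 Pa = 1.300 MPa
eclogite: 3500 kg/m³ × 9.81 m/s² × 16064 m = 5.516×10^8 Pa = 551.6 MPa
peridotite: 3299 kg/m³ × 9.81 m/s² × 27052 m = 8.755×10^8 Pa = 875.5 MPa
Total = 1.300 + 551.6 + 875.5 = 1428.3 MPa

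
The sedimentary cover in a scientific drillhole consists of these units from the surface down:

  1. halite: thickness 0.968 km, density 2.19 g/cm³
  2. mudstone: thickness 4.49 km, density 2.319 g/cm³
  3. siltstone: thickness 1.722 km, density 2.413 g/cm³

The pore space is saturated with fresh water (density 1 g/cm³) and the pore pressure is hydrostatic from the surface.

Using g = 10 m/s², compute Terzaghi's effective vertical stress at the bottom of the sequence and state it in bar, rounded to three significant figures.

951 bar

Overburden (lithostatic) stress σ_v:
halite: 2190 kg/m³ × 10 m/s² × 968 m = 2.120×10^7 Pa = 21.20 MPa
mudstone: 2319 kg/m³ × 10 m/s² × 4490 m = 1.041×10^8 Pa = 104.1 MPa
siltstone: 2413 kg/m³ × 10 m/s² × 1722 m = 4.155×10^7 Pa = 41.55 MPa
Total = 21.20 + 104.1 + 41.55 = 166.87 MPa
Pore pressure P_p = 1000 kg/m³ × 10 m/s² × 7180 m = 7.180×10^7 Pa = 71.80 MPa
Effective stress σ' = σ_v − P_p = 166.9 − 71.80 = 95.074 MPa = 950.74 bar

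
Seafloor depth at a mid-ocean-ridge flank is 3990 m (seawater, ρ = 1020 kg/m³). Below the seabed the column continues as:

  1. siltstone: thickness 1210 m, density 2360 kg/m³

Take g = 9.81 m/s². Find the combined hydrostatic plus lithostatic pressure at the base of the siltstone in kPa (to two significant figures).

seawater: 1020 kg/m³ × 9.81 m/s² × 3990 m = 3.992×10^7 Pa = 39925 kPa
siltstone: 2360 kg/m³ × 9.81 m/s² × 1210 m = 2.801×10^7 Pa = 28013 kPa
Total = 39925 + 28013 = 67938 kPa

68000 kPa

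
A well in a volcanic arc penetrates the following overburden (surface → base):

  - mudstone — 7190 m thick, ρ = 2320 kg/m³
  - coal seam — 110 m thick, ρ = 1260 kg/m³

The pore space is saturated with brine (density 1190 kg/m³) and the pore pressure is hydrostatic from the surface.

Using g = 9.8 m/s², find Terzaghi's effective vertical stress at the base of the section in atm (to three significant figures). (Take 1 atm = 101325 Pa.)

Overburden (lithostatic) stress σ_v:
mudstone: 2320 kg/m³ × 9.8 m/s² × 7190 m = 1.635×10^8 Pa = 163.5 MPa
coal seam: 1260 kg/m³ × 9.8 m/s² × 110 m = 1.358×10^6 Pa = 1.358 MPa
Total = 163.5 + 1.358 = 164.83 MPa
Pore pressure P_p = 1190 kg/m³ × 9.8 m/s² × 7300 m = 8.513×10^7 Pa = 85.13 MPa
Effective stress σ' = σ_v − P_p = 164.8 − 85.13 = 79.698 MPa = 786.55 atm

787 atm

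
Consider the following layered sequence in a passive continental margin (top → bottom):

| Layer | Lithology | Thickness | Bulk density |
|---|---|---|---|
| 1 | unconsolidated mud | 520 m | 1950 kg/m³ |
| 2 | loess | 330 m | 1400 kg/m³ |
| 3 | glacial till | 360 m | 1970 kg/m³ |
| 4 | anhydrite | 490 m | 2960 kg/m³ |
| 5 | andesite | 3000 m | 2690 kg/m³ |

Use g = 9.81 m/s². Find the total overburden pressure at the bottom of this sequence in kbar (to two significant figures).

unconsolidated mud: 1950 kg/m³ × 9.81 m/s² × 520 m = 9.947×10^6 Pa = 0.09947 kbar
loess: 1400 kg/m³ × 9.81 m/s² × 330 m = 4.532×10^6 Pa = 0.04532 kbar
glacial till: 1970 kg/m³ × 9.81 m/s² × 360 m = 6.957×10^6 Pa = 0.06957 kbar
anhydrite: 2960 kg/m³ × 9.81 m/s² × 490 m = 1.423×10^7 Pa = 0.1423 kbar
andesite: 2690 kg/m³ × 9.81 m/s² × 3000 m = 7.917×10^7 Pa = 0.7917 kbar
Total = 0.09947 + 0.04532 + 0.06957 + 0.1423 + 0.7917 = 1.1483 kbar

1.1 kbar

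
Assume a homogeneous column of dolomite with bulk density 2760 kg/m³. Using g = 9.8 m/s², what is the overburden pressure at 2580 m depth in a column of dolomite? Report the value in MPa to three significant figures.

69.8 MPa

dolomite: 2760 kg/m³ × 9.8 m/s² × 2580 m = 6.978×10^7 Pa = 69.78 MPa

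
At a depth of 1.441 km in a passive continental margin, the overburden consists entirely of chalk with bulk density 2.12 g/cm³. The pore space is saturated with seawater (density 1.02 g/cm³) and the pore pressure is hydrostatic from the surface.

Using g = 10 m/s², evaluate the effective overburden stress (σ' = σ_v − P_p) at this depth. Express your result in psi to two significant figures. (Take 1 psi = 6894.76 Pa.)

2300 psi

Overburden (lithostatic) stress σ_v:
chalk: 2120 kg/m³ × 10 m/s² × 1441 m = 3.055×10^7 Pa = 30.55 MPa
Pore pressure P_p = 1020 kg/m³ × 10 m/s² × 1441 m = 1.470×10^7 Pa = 14.70 MPa
Effective stress σ' = σ_v − P_p = 30.55 − 14.70 = 15.851 MPa = 2299.0 psi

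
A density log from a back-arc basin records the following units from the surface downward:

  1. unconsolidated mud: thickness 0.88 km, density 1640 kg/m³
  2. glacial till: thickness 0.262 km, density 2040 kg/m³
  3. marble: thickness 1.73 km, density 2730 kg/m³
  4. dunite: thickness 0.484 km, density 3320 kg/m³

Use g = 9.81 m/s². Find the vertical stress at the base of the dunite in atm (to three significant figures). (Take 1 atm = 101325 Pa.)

unconsolidated mud: 1640 kg/m³ × 9.81 m/s² × 880 m = 1.416×10^7 Pa = 139.7 atm
glacial till: 2040 kg/m³ × 9.81 m/s² × 262 m = 5.243×10^6 Pa = 51.75 atm
marble: 2730 kg/m³ × 9.81 m/s² × 1730 m = 4.633×10^7 Pa = 457.3 atm
dunite: 3320 kg/m³ × 9.81 m/s² × 484 m = 1.576×10^7 Pa = 155.6 atm
Total = 139.7 + 51.75 + 457.3 + 155.6 = 804.30 atm

804 atm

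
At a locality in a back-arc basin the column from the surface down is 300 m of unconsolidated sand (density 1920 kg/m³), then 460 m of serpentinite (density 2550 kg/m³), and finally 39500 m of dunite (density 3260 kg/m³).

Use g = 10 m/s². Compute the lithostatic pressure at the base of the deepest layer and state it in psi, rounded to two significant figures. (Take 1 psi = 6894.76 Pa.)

unconsolidated sand: 1920 kg/m³ × 10 m/s² × 300 m = 5.760×10^6 Pa = 835.4 psi
serpentinite: 2550 kg/m³ × 10 m/s² × 460 m = 1.173×10^7 Pa = 1701 psi
dunite: 3260 kg/m³ × 10 m/s² × 39500 m = 1.288×10^9 Pa = 1.868×10^5 psi
Total = 835.4 + 1701 + 1.868×10^5 = 1.8930×10^5 psi

190000 psi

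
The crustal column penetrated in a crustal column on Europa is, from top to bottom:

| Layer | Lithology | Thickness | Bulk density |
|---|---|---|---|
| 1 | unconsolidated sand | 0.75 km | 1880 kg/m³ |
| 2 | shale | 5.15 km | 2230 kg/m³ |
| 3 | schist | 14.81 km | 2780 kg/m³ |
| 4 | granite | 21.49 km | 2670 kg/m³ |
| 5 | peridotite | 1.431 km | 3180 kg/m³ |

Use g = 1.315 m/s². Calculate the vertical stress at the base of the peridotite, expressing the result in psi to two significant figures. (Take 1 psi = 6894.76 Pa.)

unconsolidated sand: 1880 kg/m³ × 1.315 m/s² × 750 m = 1.854×10^6 Pa = 268.9 psi
shale: 2230 kg/m³ × 1.315 m/s² × 5150 m = 1.510×10^7 Pa = 2190 psi
schist: 2780 kg/m³ × 1.315 m/s² × 14810 m = 5.414×10^7 Pa = 7852 psi
granite: 2670 kg/m³ × 1.315 m/s² × 21490 m = 7.545×10^7 Pa = 10943 psi
peridotite: 3180 kg/m³ × 1.315 m/s² × 1431 m = 5.984×10^6 Pa = 867.9 psi
Total = 268.9 + 2190 + 7852 + 10943 + 867.9 = 22123 psi

22000 psi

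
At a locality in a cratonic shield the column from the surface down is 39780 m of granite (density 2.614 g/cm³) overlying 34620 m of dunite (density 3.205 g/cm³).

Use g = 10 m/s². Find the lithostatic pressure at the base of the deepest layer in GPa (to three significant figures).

granite: 2614 kg/m³ × 10 m/s² × 39780 m = 1.040×10^9 Pa = 1.040 GPa
dunite: 3205 kg/m³ × 10 m/s² × 34620 m = 1.110×10^9 Pa = 1.110 GPa
Total = 1.040 + 1.110 = 2.1494 GPa

2.15 GPa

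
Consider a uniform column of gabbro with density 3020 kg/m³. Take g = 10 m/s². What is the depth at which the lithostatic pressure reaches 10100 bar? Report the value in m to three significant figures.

33400 m

h = P/(ρg) = 10100 bar / (3020 kg/m³ × 10 m/s²) = 1.010×10^9 Pa / 30200 Pa/m = 33444 m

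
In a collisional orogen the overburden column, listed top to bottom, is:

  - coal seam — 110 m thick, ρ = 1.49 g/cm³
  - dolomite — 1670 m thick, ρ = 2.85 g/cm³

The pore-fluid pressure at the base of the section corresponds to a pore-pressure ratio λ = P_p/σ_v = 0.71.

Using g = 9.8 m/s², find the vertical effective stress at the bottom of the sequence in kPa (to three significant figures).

14000 kPa

Overburden (lithostatic) stress σ_v:
coal seam: 1490 kg/m³ × 9.8 m/s² × 110 m = 1.606×10^6 Pa = 1.606 MPa
dolomite: 2850 kg/m³ × 9.8 m/s² × 1670 m = 4.664×10^7 Pa = 46.64 MPa
Total = 1.606 + 46.64 = 48.249 MPa
Pore pressure P_p = λ·σ_v = 0.71 × 48.25 MPa = 34.26 MPa
Effective stress σ' = σ_v − P_p = 48.25 − 34.26 = 13.992 MPa = 13992 kPa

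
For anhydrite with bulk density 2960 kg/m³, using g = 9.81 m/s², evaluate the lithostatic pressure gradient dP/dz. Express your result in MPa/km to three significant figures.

dP/dz = ρg = 2960 kg/m³ × 9.81 m/s² = 29038 Pa/m
= 29038 Pa/m × (1 MPa/km / 1000.0 Pa/m) = 29.038 MPa/km

29.0 MPa/km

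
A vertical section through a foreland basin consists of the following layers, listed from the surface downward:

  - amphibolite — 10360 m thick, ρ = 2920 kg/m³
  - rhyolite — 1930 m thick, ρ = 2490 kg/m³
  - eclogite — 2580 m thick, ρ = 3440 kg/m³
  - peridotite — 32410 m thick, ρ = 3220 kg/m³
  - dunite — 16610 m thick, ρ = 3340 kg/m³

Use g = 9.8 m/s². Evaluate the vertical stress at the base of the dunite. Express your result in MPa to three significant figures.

amphibolite: 2920 kg/m³ × 9.8 m/s² × 10360 m = 2.965×10^8 Pa = 296.5 MPa
rhyolite: 2490 kg/m³ × 9.8 m/s² × 1930 m = 4.710×10^7 Pa = 47.10 MPa
eclogite: 3440 kg/m³ × 9.8 m/s² × 2580 m = 8.698×10^7 Pa = 86.98 MPa
peridotite: 3220 kg/m³ × 9.8 m/s² × 32410 m = 1.023×10^9 Pa = 1023 MPa
dunite: 3340 kg/m³ × 9.8 m/s² × 16610 m = 5.437×10^8 Pa = 543.7 MPa
Total = 296.5 + 47.10 + 86.98 + 1023 + 543.7 = 1996.9 MPa

2000 MPa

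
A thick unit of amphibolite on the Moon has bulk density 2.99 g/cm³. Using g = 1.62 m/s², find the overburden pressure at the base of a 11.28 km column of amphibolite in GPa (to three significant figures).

0.0546 GPa

amphibolite: 2990 kg/m³ × 1.62 m/s² × 11280 m = 5.464×10^7 Pa = 0.05464 GPa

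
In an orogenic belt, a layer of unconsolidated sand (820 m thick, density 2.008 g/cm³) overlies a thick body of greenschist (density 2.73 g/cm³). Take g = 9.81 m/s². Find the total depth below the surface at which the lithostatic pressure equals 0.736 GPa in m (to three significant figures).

Pressure at base of upper layers: 2008×9.81×820 = 1.615×10^7 Pa = 0.01615 GPa
Remaining pressure to be supplied by greenschist: 7.360×10^8 − 1.615×10^7 = 7.198×10^8 Pa
Additional depth in greenschist = 7.198×10^8 Pa / (2730 kg/m³ × 9.81 m/s²) = 26879 m
Total depth = 820 m + 26879 m = 27699 m

27700 m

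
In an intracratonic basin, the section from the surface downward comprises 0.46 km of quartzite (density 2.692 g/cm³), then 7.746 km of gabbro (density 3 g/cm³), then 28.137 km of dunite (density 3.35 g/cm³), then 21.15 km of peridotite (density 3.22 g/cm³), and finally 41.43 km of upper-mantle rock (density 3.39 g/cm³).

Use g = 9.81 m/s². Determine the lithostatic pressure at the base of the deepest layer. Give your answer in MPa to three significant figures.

3210 MPa

quartzite: 2692 kg/m³ × 9.81 m/s² × 460 m = 1.215×10^7 Pa = 12.15 MPa
gabbro: 3000 kg/m³ × 9.81 m/s² × 7746 m = 2.280×10^8 Pa = 228.0 MPa
dunite: 3350 kg/m³ × 9.81 m/s² × 28137 m = 9.247×10^8 Pa = 924.7 MPa
peridotite: 3220 kg/m³ × 9.81 m/s² × 21150 m = 6.681×10^8 Pa = 668.1 MPa
upper-mantle rock: 3390 kg/m³ × 9.81 m/s² × 41430 m = 1.378×10^9 Pa = 1378 MPa
Total = 12.15 + 228.0 + 924.7 + 668.1 + 1378 = 3210.7 MPa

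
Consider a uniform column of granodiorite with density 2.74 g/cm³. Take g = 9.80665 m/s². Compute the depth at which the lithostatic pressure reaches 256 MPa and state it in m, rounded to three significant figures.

h = P/(ρg) = 256 MPa / (2740 kg/m³ × 9.80665 m/s²) = 2.560×10^8 Pa / 26870 Pa/m = 9527.3 m

9530 m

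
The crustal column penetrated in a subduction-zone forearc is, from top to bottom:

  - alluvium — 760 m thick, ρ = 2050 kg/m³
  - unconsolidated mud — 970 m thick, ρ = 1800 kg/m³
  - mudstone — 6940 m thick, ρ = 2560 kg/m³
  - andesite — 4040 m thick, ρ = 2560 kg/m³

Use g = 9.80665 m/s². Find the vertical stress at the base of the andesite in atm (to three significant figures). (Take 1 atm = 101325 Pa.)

3040 atm

alluvium: 2050 kg/m³ × 9.80665 m/s² × 760 m = 1.528×10^7 Pa = 150.8 atm
unconsolidated mud: 1800 kg/m³ × 9.80665 m/s² × 970 m = 1.712×10^7 Pa = 169.0 atm
mudstone: 2560 kg/m³ × 9.80665 m/s² × 6940 m = 1.742×10^8 Pa = 1720 atm
andesite: 2560 kg/m³ × 9.80665 m/s² × 4040 m = 1.014×10^8 Pa = 1001 atm
Total = 150.8 + 169.0 + 1720 + 1001 = 3040.3 atm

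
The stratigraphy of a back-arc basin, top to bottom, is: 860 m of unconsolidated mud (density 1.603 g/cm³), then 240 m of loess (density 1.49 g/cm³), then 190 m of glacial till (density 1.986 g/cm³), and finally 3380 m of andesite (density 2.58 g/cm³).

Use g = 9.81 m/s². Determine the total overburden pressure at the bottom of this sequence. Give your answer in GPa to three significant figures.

unconsolidated mud: 1603 kg/m³ × 9.81 m/s² × 860 m = 1.352×10^7 Pa = 0.01352 GPa
loess: 1490 kg/m³ × 9.81 m/s² × 240 m = 3.508×10^6 Pa = 3.508×10^-3 GPa
glacial till: 1986 kg/m³ × 9.81 m/s² × 190 m = 3.702×10^6 Pa = 3.702×10^-3 GPa
andesite: 2580 kg/m³ × 9.81 m/s² × 3380 m = 8.555×10^7 Pa = 0.08555 GPa
Total = 0.01352 + 3.508×10^-3 + 3.702×10^-3 + 0.08555 = 0.10628 GPa

0.106 GPa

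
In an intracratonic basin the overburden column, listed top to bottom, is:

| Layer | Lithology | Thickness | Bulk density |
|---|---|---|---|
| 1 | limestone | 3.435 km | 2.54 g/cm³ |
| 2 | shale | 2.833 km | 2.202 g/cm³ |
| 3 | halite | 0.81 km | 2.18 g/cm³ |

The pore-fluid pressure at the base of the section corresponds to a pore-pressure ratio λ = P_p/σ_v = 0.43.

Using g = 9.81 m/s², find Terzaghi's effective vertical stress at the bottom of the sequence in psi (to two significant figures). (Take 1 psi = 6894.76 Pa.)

Overburden (lithostatic) stress σ_v:
limestone: 2540 kg/m³ × 9.81 m/s² × 3435 m = 8.559×10^7 Pa = 85.59 MPa
shale: 2202 kg/m³ × 9.81 m/s² × 2833 m = 6.120×10^7 Pa = 61.20 MPa
halite: 2180 kg/m³ × 9.81 m/s² × 810 m = 1.732×10^7 Pa = 17.32 MPa
Total = 85.59 + 61.20 + 17.32 = 164.11 MPa
Pore pressure P_p = λ·σ_v = 0.43 × 164.1 MPa = 70.57 MPa
Effective stress σ' = σ_v − P_p = 164.1 − 70.57 = 93.543 MPa = 13567 psi

14000 psi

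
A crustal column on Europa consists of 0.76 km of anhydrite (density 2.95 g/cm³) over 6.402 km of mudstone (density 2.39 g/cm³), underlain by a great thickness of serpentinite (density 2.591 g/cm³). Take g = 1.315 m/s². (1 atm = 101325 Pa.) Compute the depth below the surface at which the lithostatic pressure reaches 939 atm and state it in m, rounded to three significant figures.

Pressure at base of upper layers: 2950×1.315×760 + 2390×1.315×6402 = 2.307×10^7 Pa = 227.7 atm
Remaining pressure to be supplied by serpentinite: 9.514×10^7 − 2.307×10^7 = 7.208×10^7 Pa
Additional depth in serpentinite = 7.208×10^7 Pa / (2591 kg/m³ × 1.315 m/s²) = 21154 m
Total depth = 7162 m + 21154 m = 28316 m

28300 m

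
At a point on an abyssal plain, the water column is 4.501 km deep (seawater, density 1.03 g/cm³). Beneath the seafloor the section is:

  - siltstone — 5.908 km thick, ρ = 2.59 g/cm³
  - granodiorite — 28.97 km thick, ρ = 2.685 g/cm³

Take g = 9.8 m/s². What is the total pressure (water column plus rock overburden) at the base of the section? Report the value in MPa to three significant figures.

seawater: 1030 kg/m³ × 9.8 m/s² × 4501 m = 4.543×10^7 Pa = 45.43 MPa
siltstone: 2590 kg/m³ × 9.8 m/s² × 5908 m = 1.500×10^8 Pa = 150.0 MPa
granodiorite: 2685 kg/m³ × 9.8 m/s² × 28970 m = 7.623×10^8 Pa = 762.3 MPa
Total = 45.43 + 150.0 + 762.3 = 957.68 MPa

958 MPa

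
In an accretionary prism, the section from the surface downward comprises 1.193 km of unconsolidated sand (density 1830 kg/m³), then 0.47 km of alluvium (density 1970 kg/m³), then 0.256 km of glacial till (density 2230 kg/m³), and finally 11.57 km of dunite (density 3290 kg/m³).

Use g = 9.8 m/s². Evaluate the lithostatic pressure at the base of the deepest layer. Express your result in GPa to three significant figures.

0.409 GPa

unconsolidated sand: 1830 kg/m³ × 9.8 m/s² × 1193 m = 2.140×10^7 Pa = 0.02140 GPa
alluvium: 1970 kg/m³ × 9.8 m/s² × 470 m = 9.074×10^6 Pa = 9.074×10^-3 GPa
glacial till: 2230 kg/m³ × 9.8 m/s² × 256 m = 5.595×10^6 Pa = 5.595×10^-3 GPa
dunite: 3290 kg/m³ × 9.8 m/s² × 11570 m = 3.730×10^8 Pa = 0.3730 GPa
Total = 0.02140 + 9.074×10^-3 + 5.595×10^-3 + 0.3730 = 0.40910 GPa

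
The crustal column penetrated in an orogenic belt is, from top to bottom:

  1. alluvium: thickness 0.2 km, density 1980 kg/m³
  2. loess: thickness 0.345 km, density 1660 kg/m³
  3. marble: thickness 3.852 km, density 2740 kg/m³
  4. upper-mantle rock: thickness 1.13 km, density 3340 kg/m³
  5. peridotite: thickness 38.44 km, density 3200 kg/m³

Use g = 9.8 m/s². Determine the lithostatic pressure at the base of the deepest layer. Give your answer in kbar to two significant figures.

14 kbar

alluvium: 1980 kg/m³ × 9.8 m/s² × 200 m = 3.881×10^6 Pa = 0.03881 kbar
loess: 1660 kg/m³ × 9.8 m/s² × 345 m = 5.612×10^6 Pa = 0.05612 kbar
marble: 2740 kg/m³ × 9.8 m/s² × 3852 m = 1.034×10^8 Pa = 1.034 kbar
upper-mantle rock: 3340 kg/m³ × 9.8 m/s² × 1130 m = 3.699×10^7 Pa = 0.3699 kbar
peridotite: 3200 kg/m³ × 9.8 m/s² × 38440 m = 1.205×10^9 Pa = 12.05 kbar
Total = 0.03881 + 0.05612 + 1.034 + 0.3699 + 12.05 = 13.554 kbar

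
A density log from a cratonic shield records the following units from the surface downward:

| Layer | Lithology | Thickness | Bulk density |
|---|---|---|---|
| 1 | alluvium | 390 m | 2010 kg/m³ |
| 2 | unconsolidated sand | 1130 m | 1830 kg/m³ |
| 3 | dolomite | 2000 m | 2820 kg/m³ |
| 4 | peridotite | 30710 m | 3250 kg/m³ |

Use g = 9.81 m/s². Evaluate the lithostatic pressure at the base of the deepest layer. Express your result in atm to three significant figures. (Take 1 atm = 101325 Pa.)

alluvium: 2010 kg/m³ × 9.81 m/s² × 390 m = 7.690×10^6 Pa = 75.89 atm
unconsolidated sand: 1830 kg/m³ × 9.81 m/s² × 1130 m = 2.029×10^7 Pa = 200.2 atm
dolomite: 2820 kg/m³ × 9.81 m/s² × 2000 m = 5.533×10^7 Pa = 546.0 atm
peridotite: 3250 kg/m³ × 9.81 m/s² × 30710 m = 9.791×10^8 Pa = 9663 atm
Total = 75.89 + 200.2 + 546.0 + 9663 = 10485 atm

10500 atm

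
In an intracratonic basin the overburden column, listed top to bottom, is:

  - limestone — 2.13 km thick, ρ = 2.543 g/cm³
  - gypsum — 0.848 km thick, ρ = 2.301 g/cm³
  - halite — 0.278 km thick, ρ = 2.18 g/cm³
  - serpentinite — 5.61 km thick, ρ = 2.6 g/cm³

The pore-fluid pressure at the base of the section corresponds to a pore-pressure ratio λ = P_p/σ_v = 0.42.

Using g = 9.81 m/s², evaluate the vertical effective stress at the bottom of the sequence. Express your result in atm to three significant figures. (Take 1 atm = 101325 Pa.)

Overburden (lithostatic) stress σ_v:
limestone: 2543 kg/m³ × 9.81 m/s² × 2130 m = 5.314×10^7 Pa = 53.14 MPa
gypsum: 2301 kg/m³ × 9.81 m/s² × 848 m = 1.914×10^7 Pa = 19.14 MPa
halite: 2180 kg/m³ × 9.81 m/s² × 278 m = 5.945×10^6 Pa = 5.945 MPa
serpentinite: 2600 kg/m³ × 9.81 m/s² × 5610 m = 1.431×10^8 Pa = 143.1 MPa
Total = 53.14 + 19.14 + 5.945 + 143.1 = 221.31 MPa
Pore pressure P_p = λ·σ_v = 0.42 × 221.3 MPa = 92.95 MPa
Effective stress σ' = σ_v − P_p = 221.3 − 92.95 = 128.36 MPa = 1266.8 atm

1270 atm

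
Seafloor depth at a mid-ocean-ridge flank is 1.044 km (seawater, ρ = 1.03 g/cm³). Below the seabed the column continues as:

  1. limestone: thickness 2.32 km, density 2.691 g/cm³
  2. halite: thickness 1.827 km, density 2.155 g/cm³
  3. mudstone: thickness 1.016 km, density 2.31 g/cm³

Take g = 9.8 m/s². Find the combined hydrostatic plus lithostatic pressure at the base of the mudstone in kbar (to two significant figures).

1.3 kbar

seawater: 1030 kg/m³ × 9.8 m/s² × 1044 m = 1.054×10^7 Pa = 0.1054 kbar
limestone: 2691 kg/m³ × 9.8 m/s² × 2320 m = 6.118×10^7 Pa = 0.6118 kbar
halite: 2155 kg/m³ × 9.8 m/s² × 1827 m = 3.858×10^7 Pa = 0.3858 kbar
mudstone: 2310 kg/m³ × 9.8 m/s² × 1016 m = 2.300×10^7 Pa = 0.2300 kbar
Total = 0.1054 + 0.6118 + 0.3858 + 0.2300 = 1.3331 kbar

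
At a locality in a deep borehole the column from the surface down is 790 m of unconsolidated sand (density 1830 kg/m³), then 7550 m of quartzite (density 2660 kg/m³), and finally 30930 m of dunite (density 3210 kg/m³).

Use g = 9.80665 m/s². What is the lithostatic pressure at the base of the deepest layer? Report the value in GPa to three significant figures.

1.18 GPa

unconsolidated sand: 1830 kg/m³ × 9.80665 m/s² × 790 m = 1.418×10^7 Pa = 0.01418 GPa
quartzite: 2660 kg/m³ × 9.80665 m/s² × 7550 m = 1.969×10^8 Pa = 0.1969 GPa
dunite: 3210 kg/m³ × 9.80665 m/s² × 30930 m = 9.737×10^8 Pa = 0.9737 GPa
Total = 0.01418 + 0.1969 + 0.9737 = 1.1848 GPa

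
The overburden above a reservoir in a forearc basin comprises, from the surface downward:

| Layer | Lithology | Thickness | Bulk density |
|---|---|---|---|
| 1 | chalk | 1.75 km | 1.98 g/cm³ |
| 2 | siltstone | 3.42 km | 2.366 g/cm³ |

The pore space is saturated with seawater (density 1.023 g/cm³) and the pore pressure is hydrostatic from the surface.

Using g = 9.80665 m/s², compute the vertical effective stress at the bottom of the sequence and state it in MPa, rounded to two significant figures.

61 MPa

Overburden (lithostatic) stress σ_v:
chalk: 1980 kg/m³ × 9.80665 m/s² × 1750 m = 3.398×10^7 Pa = 33.98 MPa
siltstone: 2366 kg/m³ × 9.80665 m/s² × 3420 m = 7.935×10^7 Pa = 79.35 MPa
Total = 33.98 + 79.35 = 113.33 MPa
Pore pressure P_p = 1023 kg/m³ × 9.80665 m/s² × 5170 m = 5.187×10^7 Pa = 51.87 MPa
Effective stress σ' = σ_v − P_p = 113.3 − 51.87 = 61.466 MPa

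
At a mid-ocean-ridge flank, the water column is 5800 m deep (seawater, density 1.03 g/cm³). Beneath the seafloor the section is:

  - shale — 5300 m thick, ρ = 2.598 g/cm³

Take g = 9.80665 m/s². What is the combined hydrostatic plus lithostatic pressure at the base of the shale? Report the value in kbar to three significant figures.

seawater: 1030 kg/m³ × 9.80665 m/s² × 5800 m = 5.858×10^7 Pa = 0.5858 kbar
shale: 2598 kg/m³ × 9.80665 m/s² × 5300 m = 1.350×10^8 Pa = 1.350 kbar
Total = 0.5858 + 1.350 = 1.9362 kbar

1.94 kbar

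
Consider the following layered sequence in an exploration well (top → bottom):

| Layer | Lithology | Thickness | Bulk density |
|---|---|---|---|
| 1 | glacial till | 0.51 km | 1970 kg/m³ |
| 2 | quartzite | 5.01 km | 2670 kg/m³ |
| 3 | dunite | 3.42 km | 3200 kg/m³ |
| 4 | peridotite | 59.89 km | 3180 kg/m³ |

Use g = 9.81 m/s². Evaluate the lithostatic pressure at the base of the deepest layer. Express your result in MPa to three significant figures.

glacial till: 1970 kg/m³ × 9.81 m/s² × 510 m = 9.856×10^6 Pa = 9.856 MPa
quartzite: 2670 kg/m³ × 9.81 m/s² × 5010 m = 1.312×10^8 Pa = 131.2 MPa
dunite: 3200 kg/m³ × 9.81 m/s² × 3420 m = 1.074×10^8 Pa = 107.4 MPa
peridotite: 3180 kg/m³ × 9.81 m/s² × 59890 m = 1.868×10^9 Pa = 1868 MPa
Total = 9.856 + 131.2 + 107.4 + 1868 = 2116.8 MPa

2120 MPa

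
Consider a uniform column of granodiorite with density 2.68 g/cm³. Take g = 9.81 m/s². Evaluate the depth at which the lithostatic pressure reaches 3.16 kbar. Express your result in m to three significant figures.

12000 m

h = P/(ρg) = 3.16 kbar / (2680 kg/m³ × 9.81 m/s²) = 3.160×10^8 Pa / 26291 Pa/m = 12019 m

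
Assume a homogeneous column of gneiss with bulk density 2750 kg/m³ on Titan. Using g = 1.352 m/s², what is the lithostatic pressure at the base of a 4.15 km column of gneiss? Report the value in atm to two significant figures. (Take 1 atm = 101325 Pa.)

gneiss: 2750 kg/m³ × 1.352 m/s² × 4150 m = 1.543×10^7 Pa = 152.3 atm

150 atm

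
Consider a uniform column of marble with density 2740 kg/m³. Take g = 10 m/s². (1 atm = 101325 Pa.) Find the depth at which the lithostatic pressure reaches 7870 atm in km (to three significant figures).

h = P/(ρg) = 7870 atm / (2740 kg/m³ × 10 m/s²) = 7.974×10^8 Pa / 27400 Pa/m = 29103 m
= 29.103 km

29.1 km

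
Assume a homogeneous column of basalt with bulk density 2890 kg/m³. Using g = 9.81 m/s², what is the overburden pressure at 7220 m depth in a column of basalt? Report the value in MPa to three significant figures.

basalt: 2890 kg/m³ × 9.81 m/s² × 7220 m = 2.047×10^8 Pa = 204.7 MPa

205 MPa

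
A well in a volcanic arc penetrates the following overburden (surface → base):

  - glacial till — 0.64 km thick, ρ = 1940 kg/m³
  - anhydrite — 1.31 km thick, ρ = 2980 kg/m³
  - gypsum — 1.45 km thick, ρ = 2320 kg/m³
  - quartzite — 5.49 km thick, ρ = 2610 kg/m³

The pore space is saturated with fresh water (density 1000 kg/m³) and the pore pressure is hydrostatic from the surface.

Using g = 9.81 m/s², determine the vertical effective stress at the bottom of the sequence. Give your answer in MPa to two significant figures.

Overburden (lithostatic) stress σ_v:
glacial till: 1940 kg/m³ × 9.81 m/s² × 640 m = 1.218×10^7 Pa = 12.18 MPa
anhydrite: 2980 kg/m³ × 9.81 m/s² × 1310 m = 3.830×10^7 Pa = 38.30 MPa
gypsum: 2320 kg/m³ × 9.81 m/s² × 1450 m = 3.300×10^7 Pa = 33.00 MPa
quartzite: 2610 kg/m³ × 9.81 m/s² × 5490 m = 1.406×10^8 Pa = 140.6 MPa
Total = 12.18 + 38.30 + 33.00 + 140.6 = 224.04 MPa
Pore pressure P_p = 1000 kg/m³ × 9.81 m/s² × 8890 m = 8.721×10^7 Pa = 87.21 MPa
Effective stress σ' = σ_v − P_p = 224.0 − 87.21 = 136.83 MPa

140 MPa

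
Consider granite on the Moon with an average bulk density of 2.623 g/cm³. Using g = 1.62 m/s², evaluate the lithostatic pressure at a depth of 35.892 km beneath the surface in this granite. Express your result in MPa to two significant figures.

150 MPa

granite: 2623 kg/m³ × 1.62 m/s² × 35892 m = 1.525×10^8 Pa = 152.5 MPa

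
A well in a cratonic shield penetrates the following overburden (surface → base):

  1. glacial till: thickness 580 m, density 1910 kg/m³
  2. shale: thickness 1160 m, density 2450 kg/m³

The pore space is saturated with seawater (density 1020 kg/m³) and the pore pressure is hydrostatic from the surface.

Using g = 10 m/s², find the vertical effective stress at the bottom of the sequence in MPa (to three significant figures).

Overburden (lithostatic) stress σ_v:
glacial till: 1910 kg/m³ × 10 m/s² × 580 m = 1.108×10^7 Pa = 11.08 MPa
shale: 2450 kg/m³ × 10 m/s² × 1160 m = 2.842×10^7 Pa = 28.42 MPa
Total = 11.08 + 28.42 = 39.498 MPa
Pore pressure P_p = 1020 kg/m³ × 10 m/s² × 1740 m = 1.775×10^7 Pa = 17.75 MPa
Effective stress σ' = σ_v − P_p = 39.50 − 17.75 = 21.750 MPa

21.8 MPa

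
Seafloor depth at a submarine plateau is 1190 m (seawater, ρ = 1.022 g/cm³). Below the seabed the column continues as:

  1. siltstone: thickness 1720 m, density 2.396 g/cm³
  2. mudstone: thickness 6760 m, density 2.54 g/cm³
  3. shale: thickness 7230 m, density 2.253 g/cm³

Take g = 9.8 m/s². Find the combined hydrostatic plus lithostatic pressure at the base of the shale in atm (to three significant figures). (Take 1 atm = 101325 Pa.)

3750 atm

seawater: 1022 kg/m³ × 9.8 m/s² × 1190 m = 1.192×10^7 Pa = 117.6 atm
siltstone: 2396 kg/m³ × 9.8 m/s² × 1720 m = 4.039×10^7 Pa = 398.6 atm
mudstone: 2540 kg/m³ × 9.8 m/s² × 6760 m = 1.683×10^8 Pa = 1661 atm
shale: 2253 kg/m³ × 9.8 m/s² × 7230 m = 1.596×10^8 Pa = 1575 atm
Total = 117.6 + 398.6 + 1661 + 1575 = 3752.4 atm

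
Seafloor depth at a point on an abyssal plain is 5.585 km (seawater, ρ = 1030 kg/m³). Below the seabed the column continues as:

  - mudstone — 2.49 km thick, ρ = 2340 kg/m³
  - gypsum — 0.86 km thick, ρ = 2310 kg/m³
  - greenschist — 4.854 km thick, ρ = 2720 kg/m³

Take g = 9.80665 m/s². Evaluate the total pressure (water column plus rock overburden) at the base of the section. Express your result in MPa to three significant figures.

263 MPa

seawater: 1030 kg/m³ × 9.80665 m/s² × 5585 m = 5.641×10^7 Pa = 56.41 MPa
mudstone: 2340 kg/m³ × 9.80665 m/s² × 2490 m = 5.714×10^7 Pa = 57.14 MPa
gypsum: 2310 kg/m³ × 9.80665 m/s² × 860 m = 1.948×10^7 Pa = 19.48 MPa
greenschist: 2720 kg/m³ × 9.80665 m/s² × 4854 m = 1.295×10^8 Pa = 129.5 MPa
Total = 56.41 + 57.14 + 19.48 + 129.5 = 262.51 MPa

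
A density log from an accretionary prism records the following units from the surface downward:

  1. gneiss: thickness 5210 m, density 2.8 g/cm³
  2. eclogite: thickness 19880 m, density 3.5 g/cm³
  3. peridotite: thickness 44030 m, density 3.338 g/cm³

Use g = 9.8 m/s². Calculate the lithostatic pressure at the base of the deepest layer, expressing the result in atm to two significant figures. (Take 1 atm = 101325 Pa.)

gneiss: 2800 kg/m³ × 9.8 m/s² × 5210 m = 1.430×10^8 Pa = 1411 atm
eclogite: 3500 kg/m³ × 9.8 m/s² × 19880 m = 6.819×10^8 Pa = 6730 atm
peridotite: 3338 kg/m³ × 9.8 m/s² × 44030 m = 1.440×10^9 Pa = 14215 atm
Total = 1411 + 6730 + 14215 = 22356 atm

22000 atm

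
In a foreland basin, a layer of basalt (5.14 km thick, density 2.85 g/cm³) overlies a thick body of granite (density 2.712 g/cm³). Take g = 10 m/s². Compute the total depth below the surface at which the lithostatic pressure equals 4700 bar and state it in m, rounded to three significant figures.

17100 m

Pressure at base of upper layers: 2850×10×5140 = 1.465×10^8 Pa = 1465 bar
Remaining pressure to be supplied by granite: 4.700×10^8 − 1.465×10^8 = 3.235×10^8 Pa
Additional depth in granite = 3.235×10^8 Pa / (2712 kg/m³ × 10 m/s²) = 11929 m
Total depth = 5140 m + 11929 m = 17069 m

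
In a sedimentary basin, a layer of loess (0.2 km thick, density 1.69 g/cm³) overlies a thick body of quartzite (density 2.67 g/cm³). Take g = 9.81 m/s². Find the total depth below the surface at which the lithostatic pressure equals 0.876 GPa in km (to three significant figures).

33.5 km

Pressure at base of upper layers: 1690×9.81×200 = 3.316×10^6 Pa = 3.316×10^-3 GPa
Remaining pressure to be supplied by quartzite: 8.760×10^8 − 3.316×10^6 = 8.727×10^8 Pa
Additional depth in quartzite = 8.727×10^8 Pa / (2670 kg/m³ × 9.81 m/s²) = 33318 m
Total depth = 200 m + 33318 m = 33518 m
= 33.518 km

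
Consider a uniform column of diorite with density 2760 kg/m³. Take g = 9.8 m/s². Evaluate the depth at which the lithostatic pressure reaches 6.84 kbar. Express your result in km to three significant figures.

h = P/(ρg) = 6.84 kbar / (2760 kg/m³ × 9.8 m/s²) = 6.840×10^8 Pa / 27048 Pa/m = 25288 m
= 25.288 km

25.3 km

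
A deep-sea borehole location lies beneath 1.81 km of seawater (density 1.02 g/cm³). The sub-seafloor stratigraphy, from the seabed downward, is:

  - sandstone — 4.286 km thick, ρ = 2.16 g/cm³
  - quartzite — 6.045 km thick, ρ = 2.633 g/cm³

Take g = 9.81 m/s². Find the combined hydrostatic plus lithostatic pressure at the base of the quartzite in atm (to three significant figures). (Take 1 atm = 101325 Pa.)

2620 atm

seawater: 1020 kg/m³ × 9.81 m/s² × 1810 m = 1.811×10^7 Pa = 178.7 atm
sandstone: 2160 kg/m³ × 9.81 m/s² × 4286 m = 9.082×10^7 Pa = 896.3 atm
quartzite: 2633 kg/m³ × 9.81 m/s² × 6045 m = 1.561×10^8 Pa = 1541 atm
Total = 178.7 + 896.3 + 1541 = 2616.0 atm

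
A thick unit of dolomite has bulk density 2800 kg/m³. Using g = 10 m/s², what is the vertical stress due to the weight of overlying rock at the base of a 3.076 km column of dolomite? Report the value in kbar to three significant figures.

dolomite: 2800 kg/m³ × 10 m/s² × 3076 m = 8.613×10^7 Pa = 0.8613 kbar

0.861 kbar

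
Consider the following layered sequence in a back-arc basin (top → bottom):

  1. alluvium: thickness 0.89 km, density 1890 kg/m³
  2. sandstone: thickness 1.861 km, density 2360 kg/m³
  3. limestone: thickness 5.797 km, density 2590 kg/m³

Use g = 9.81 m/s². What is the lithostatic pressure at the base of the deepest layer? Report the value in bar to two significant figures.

2100 bar

alluvium: 1890 kg/m³ × 9.81 m/s² × 890 m = 1.650×10^7 Pa = 165.0 bar
sandstone: 2360 kg/m³ × 9.81 m/s² × 1861 m = 4.309×10^7 Pa = 430.9 bar
limestone: 2590 kg/m³ × 9.81 m/s² × 5797 m = 1.473×10^8 Pa = 1473 bar
Total = 165.0 + 430.9 + 1473 = 2068.8 bar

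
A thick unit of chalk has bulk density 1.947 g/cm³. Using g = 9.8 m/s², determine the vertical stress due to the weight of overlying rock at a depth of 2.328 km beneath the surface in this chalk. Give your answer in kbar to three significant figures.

chalk: 1947 kg/m³ × 9.8 m/s² × 2328 m = 4.442×10^7 Pa = 0.4442 kbar

0.444 kbar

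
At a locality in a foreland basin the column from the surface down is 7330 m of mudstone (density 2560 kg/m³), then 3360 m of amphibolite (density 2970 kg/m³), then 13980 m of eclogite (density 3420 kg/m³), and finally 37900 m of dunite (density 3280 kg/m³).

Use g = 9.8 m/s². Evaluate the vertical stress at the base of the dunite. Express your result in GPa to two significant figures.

mudstone: 2560 kg/m³ × 9.8 m/s² × 7330 m = 1.839×10^8 Pa = 0.1839 GPa
amphibolite: 2970 kg/m³ × 9.8 m/s² × 3360 m = 9.780×10^7 Pa = 0.09780 GPa
eclogite: 3420 kg/m³ × 9.8 m/s² × 13980 m = 4.686×10^8 Pa = 0.4686 GPa
dunite: 3280 kg/m³ × 9.8 m/s² × 37900 m = 1.218×10^9 Pa = 1.218 GPa
Total = 0.1839 + 0.09780 + 0.4686 + 1.218 = 1.9685 GPa

2.0 GPa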